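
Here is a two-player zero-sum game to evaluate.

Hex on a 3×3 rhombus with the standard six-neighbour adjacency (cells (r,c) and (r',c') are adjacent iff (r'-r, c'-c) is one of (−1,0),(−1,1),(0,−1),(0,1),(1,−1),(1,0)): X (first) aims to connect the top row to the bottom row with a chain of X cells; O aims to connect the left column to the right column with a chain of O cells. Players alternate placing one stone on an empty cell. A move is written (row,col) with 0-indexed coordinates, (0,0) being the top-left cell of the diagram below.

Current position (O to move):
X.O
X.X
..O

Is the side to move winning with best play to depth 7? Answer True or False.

ply 1, O at X.O/X.X/..O | (0,1)=-1→XOO/X.X/..O; (1,1)=-1→X.O/XOX/..O; (2,0)=+1→X.O/X.X/O.O*; (2,1)=-1→X.O/X.X/.OO
ply 2, X at X.O/X.X/O.O | (0,1)=-1→XXO/X.X/O.O*; (1,1)=-1→X.O/XXX/O.O; (2,1)=-1→X.O/X.X/OXO
ply 3, O at XXO/X.X/O.O | (1,1)=+1→XXO/XOX/O.O*; (2,1)=+1→XXO/X.X/OOO
ply 4: XXO/XOX/O.O is terminal -1 (X); from X.O/X.X/..O depth 7

O winning at [X.O/X.X/..O]: True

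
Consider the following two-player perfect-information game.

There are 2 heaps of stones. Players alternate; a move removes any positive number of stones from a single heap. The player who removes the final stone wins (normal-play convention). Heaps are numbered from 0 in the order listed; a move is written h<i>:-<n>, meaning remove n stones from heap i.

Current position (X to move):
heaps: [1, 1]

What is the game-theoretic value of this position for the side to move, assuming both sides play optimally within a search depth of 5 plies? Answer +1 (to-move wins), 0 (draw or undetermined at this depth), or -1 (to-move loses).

p1 X@[(1,1)]: h0:-1[(0,1)]-1* h1:-1[(1,0)]-1
p2 O@[(0,1)]: h1:-1[(0,0)]+1*
p3 X@[(0,0)] terminal -1; root [(1,1)] d5

value((1,1), X) = -1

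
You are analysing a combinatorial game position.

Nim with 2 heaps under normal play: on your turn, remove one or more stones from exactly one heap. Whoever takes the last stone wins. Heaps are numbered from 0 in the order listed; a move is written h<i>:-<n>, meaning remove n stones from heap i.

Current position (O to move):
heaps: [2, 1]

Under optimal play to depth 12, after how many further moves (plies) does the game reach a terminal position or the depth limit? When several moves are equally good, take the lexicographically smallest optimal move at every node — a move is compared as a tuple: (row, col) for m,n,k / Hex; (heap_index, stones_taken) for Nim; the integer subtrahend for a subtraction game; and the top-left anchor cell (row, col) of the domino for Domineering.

ply 1, O at (2,1) | h0:-1=+1→(1,1)*; h0:-2=-1→(0,1); h1:-1=-1→(2,0)
ply 2, X at (1,1) | h0:-1=-1→(0,1)*; h1:-1=-1→(1,0)
ply 3, O at (0,1) | h1:-1=+1→(0,0)*
ply 4: (0,0) is terminal -1 (X); from (2,1) depth 12

PV length from [(2,1)]: 3 plies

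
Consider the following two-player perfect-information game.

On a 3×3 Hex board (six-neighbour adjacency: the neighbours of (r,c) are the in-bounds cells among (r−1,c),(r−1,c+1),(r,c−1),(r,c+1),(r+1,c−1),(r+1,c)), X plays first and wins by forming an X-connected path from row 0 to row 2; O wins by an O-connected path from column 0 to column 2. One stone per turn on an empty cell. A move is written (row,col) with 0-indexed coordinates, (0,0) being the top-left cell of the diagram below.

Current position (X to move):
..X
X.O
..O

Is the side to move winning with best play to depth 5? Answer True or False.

X winning at [..X/X.O/..O]: True

[..X/X.O/..O] X move#1: (0,0):-1/X.X/X.O/..O, (0,1):-1/.XX/X.O/..O, (1,1):+1/..X/XXO/..O*, (2,0):+1/..X/X.O/X.O, (2,1):+1/..X/X.O/.XO
[..X/XXO/..O] O move#2: (0,0):-1/O.X/XXO/..O*, (0,1):-1/.OX/XXO/..O, (2,0):-1/..X/XXO/O.O, (2,1):-1/..X/XXO/.OO
[O.X/XXO/..O] X move#3: (0,1):+1/OXX/XXO/..O*, (2,0):+1/O.X/XXO/X.O, (2,1):+1/O.X/XXO/.XO
[OXX/XXO/..O] O move#4: (2,0):-1/OXX/XXO/O.O*, (2,1):-1/OXX/XXO/.OO
[OXX/XXO/O.O] X move#5: (2,1):+1/OXX/XXO/OXO*
[OXX/XXO/OXO] end (terminal -1, O#6); searched ..X/X.O/..O to 5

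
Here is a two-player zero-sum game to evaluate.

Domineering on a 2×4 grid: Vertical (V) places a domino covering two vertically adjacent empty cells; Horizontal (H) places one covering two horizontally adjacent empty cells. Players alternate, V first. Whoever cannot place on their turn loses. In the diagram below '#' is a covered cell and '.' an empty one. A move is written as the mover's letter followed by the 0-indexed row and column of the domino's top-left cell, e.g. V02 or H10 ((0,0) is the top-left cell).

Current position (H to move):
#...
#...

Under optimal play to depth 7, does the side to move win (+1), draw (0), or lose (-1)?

p1 H@[#.../#...]: H01[###./#...]+1* H02[#.##/#...]+1 H11[#.../###.]+1 H12[#.../#.##]+1
p2 V@[###./#...]: V03[####/#..#]-1*
p3 H@[####/#..#]: H11[####/####]+1*
p4 V@[####/####] terminal -1; root [#.../#...] d7

value(#.../#..., H) = +1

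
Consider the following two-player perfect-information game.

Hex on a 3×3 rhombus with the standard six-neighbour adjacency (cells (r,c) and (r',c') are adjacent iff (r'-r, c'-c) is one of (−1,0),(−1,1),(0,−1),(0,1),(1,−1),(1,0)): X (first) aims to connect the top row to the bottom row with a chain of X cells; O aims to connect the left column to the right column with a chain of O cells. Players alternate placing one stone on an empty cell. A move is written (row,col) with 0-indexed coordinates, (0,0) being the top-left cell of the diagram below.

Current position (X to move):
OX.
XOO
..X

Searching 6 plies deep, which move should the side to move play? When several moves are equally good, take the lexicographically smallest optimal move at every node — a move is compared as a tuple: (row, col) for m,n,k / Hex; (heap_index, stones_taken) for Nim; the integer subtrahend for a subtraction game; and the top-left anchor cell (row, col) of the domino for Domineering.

X's best at [OX./XOO/..X]: (2,0)

p1 X@[OX./XOO/..X]: (0,2)[OXX/XOO/..X]-1 (2,0)[OX./XOO/X.X]+1* (2,1)[OX./XOO/.XX]-1
p2 O@[OX./XOO/X.X] terminal -1; root [OX./XOO/..X] d6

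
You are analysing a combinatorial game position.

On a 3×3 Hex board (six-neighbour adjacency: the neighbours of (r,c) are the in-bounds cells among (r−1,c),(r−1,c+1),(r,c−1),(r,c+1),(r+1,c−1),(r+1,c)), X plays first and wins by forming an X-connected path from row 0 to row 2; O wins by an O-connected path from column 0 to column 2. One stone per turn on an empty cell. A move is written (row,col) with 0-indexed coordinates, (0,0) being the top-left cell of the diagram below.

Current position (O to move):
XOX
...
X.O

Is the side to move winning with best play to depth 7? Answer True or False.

O winning at [XOX/.../X.O]: False

ply 1, O at XOX/.../X.O | (1,0)=-1→XOX/O../X.O*; (1,1)=-1→XOX/.O./X.O; (1,2)=-1→XOX/..O/X.O; (2,1)=-1→XOX/.../XOO
ply 2, X at XOX/O../X.O | (1,1)=+1→XOX/OX./X.O*; (1,2)=+1→XOX/O.X/X.O; (2,1)=+1→XOX/O../XXO
ply 3: XOX/OX./X.O is terminal -1 (O); from XOX/.../X.O depth 7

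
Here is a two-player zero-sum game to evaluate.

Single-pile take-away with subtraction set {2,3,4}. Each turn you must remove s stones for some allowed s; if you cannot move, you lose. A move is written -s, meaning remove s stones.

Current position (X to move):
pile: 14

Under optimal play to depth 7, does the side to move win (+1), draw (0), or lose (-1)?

value(14, X) = +1

[14] X move#1: -2:+1/12*, -3:-1/11, -4:-1/10
[12] O move#2: -2:-1/10*, -3:-1/9, -4:-1/8
[10] X move#3: -2:-1/8, -3:+1/7*, -4:+1/6
[7] O move#4: -2:-1/5*, -3:-1/4, -4:-1/3
[5] X move#5: -2:-1/3, -3:-1/2, -4:+1/1*
[1] end (terminal -1, O#6); searched 14 to 7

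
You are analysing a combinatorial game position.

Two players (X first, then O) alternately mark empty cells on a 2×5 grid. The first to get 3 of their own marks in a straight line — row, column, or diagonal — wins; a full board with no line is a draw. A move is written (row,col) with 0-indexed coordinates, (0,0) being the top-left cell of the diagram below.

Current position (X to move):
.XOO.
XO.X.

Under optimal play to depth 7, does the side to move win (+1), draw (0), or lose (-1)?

p1 X@[.XOO./XO.X.]: (0,0)[XXOO./XO.X.]-1 (0,4)[.XOOX/XO.X.]+0* (1,2)[.XOO./XOXX.]-1 (1,4)[.XOO./XO.XX]-1
p2 O@[.XOOX/XO.X.]: (0,0)[OXOOX/XO.X.]+0* (1,2)[.XOOX/XOOX.]+0 (1,4)[.XOOX/XO.XO]+0
p3 X@[OXOOX/XO.X.]: (1,2)[OXOOX/XOXX.]+0* (1,4)[OXOOX/XO.XX]+0
p4 O@[OXOOX/XOXX.]: (1,4)[OXOOX/XOXXO]+0*
p5 X@[OXOOX/XOXXO] terminal +0; root [.XOO./XO.X.] d7

value(.XOO./XO.X., X) = 0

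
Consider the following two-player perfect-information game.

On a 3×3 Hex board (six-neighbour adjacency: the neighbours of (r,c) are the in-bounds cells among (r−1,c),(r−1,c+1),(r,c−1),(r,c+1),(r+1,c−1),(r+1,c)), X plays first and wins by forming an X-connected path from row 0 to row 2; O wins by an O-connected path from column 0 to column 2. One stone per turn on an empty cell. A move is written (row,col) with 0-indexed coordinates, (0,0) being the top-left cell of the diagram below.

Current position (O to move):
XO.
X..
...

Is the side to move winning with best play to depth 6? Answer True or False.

O winning at [XO./X../...]: False

[XO./X../...] O move#1: (0,2):-1/XOO/X../...*, (1,1):-1/XO./XO./..., (1,2):-1/XO./X.O/..., (2,0):-1/XO./X../O.., (2,1):-1/XO./X../.O., (2,2):-1/XO./X../..O
[XOO/X../...] X move#2: (1,1):+1/XOO/XX./...*, (1,2):+1/XOO/X.X/..., (2,0):+1/XOO/X../X.., (2,1):+1/XOO/X../.X., (2,2):+1/XOO/X../..X
[XOO/XX./...] O move#3: (1,2):-1/XOO/XXO/...*, (2,0):-1/XOO/XX./O.., (2,1):-1/XOO/XX./.O., (2,2):-1/XOO/XX./..O
[XOO/XXO/...] X move#4: (2,0):+1/XOO/XXO/X..*, (2,1):+1/XOO/XXO/.X., (2,2):+1/XOO/XXO/..X
[XOO/XXO/X..] end (terminal -1, O#5); searched XO./X../... to 6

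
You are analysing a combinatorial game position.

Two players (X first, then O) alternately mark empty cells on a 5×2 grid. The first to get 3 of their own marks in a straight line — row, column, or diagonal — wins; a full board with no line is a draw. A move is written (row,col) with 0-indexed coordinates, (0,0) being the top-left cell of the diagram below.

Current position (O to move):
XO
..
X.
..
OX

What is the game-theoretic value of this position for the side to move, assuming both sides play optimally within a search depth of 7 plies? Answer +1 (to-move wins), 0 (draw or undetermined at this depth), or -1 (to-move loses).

ply 1, O at XO/../X./../OX | (1,0)=+0→XO/O./X./../OX*; (1,1)=-1→XO/.O/X./../OX; (2,1)=-1→XO/../XO/../OX; (3,0)=-1→XO/../X./O./OX; (3,1)=-1→XO/../X./.O/OX
ply 2, X at XO/O./X./../OX | (1,1)=+0→XO/OX/X./../OX*; (2,1)=+0→XO/O./XX/../OX; (3,0)=+0→XO/O./X./X./OX; (3,1)=+0→XO/O./X./.X/OX
ply 3, O at XO/OX/X./../OX | (2,1)=+0→XO/OX/XO/../OX*; (3,0)=+0→XO/OX/X./O./OX; (3,1)=+0→XO/OX/X./.O/OX
ply 4, X at XO/OX/XO/../OX | (3,0)=+0→XO/OX/XO/X./OX*; (3,1)=+0→XO/OX/XO/.X/OX
ply 5, O at XO/OX/XO/X./OX | (3,1)=+0→XO/OX/XO/XO/OX*
ply 6: XO/OX/XO/XO/OX is terminal +0 (X); from XO/../X./../OX depth 7

value(XO/../X./../OX, O) = 0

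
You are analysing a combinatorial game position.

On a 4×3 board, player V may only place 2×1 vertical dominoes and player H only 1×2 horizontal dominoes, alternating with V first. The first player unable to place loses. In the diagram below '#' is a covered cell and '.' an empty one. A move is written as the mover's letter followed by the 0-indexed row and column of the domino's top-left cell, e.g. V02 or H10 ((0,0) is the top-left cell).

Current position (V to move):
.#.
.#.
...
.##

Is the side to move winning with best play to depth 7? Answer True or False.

V winning at [.#./.#./.../.##]: True

p1 V@[.#./.#./.../.##]: V00[##./##./.../.##]+1* V02[.##/.##/.../.##]+1 V10[.#./##./#../.##]+1 V12[.#./.##/..#/.##]+1 V20[.#./.#./#../###]+1
p2 H@[##./##./.../.##]: H20[##./##./##./.##]-1* H21[##./##./.##/.##]-1
p3 V@[##./##./##./.##]: V02[###/###/##./.##]+1* V12[##./###/###/.##]+1
p4 H@[###/###/##./.##] terminal -1; root [.#./.#./.../.##] d7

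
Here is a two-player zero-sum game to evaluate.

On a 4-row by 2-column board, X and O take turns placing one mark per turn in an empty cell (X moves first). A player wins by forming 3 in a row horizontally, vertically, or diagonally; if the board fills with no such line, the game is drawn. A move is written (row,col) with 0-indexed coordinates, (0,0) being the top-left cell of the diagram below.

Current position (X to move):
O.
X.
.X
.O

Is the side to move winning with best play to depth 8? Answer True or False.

p1 X@[O./X./.X/.O]: (0,1)[OX/X./.X/.O]+0* (1,1)[O./XX/.X/.O]+0 (2,0)[O./X./XX/.O]+0 (3,0)[O./X./.X/XO]+0
p2 O@[OX/X./.X/.O]: (1,1)[OX/XO/.X/.O]+0* (2,0)[OX/X./OX/.O]-1 (3,0)[OX/X./.X/OO]-1
p3 X@[OX/XO/.X/.O]: (2,0)[OX/XO/XX/.O]+0* (3,0)[OX/XO/.X/XO]+0
p4 O@[OX/XO/XX/.O]: (3,0)[OX/XO/XX/OO]+0*
p5 X@[OX/XO/XX/OO] terminal +0; root [O./X./.X/.O] d8

X winning at [O./X./.X/.O]: False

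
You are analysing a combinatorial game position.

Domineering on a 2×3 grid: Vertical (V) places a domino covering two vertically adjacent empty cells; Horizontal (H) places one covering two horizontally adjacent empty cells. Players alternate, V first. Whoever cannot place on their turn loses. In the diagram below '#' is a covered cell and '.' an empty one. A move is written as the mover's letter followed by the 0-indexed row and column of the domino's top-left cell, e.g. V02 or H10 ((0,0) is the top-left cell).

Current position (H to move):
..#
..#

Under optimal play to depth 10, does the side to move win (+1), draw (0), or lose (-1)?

value(..#/..#, H) = +1

p1 H@[..#/..#]: H00[###/..#]+1* H10[..#/###]+1
p2 V@[###/..#] terminal -1; root [..#/..#] d10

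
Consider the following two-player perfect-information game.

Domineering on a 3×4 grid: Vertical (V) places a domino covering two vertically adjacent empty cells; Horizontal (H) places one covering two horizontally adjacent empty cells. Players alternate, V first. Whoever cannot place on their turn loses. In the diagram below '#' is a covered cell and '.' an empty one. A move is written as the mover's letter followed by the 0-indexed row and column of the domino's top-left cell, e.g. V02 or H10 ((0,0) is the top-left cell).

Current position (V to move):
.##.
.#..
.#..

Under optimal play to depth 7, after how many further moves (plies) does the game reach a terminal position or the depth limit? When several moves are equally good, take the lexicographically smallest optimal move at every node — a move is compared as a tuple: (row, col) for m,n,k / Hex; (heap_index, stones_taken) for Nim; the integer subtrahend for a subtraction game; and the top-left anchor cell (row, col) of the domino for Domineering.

PV length from [.##./.#../.#..]: 3 plies

ply 1, V at .##./.#../.#.. | V00=-1→###./##../.#..; V03=+1→.###/.#.#/.#..*; V10=-1→.##./##../##..; V12=+1→.##./.##./.##.; V13=+1→.##./.#.#/.#.#
ply 2, H at .###/.#.#/.#.. | H22=-1→.###/.#.#/.###*
ply 3, V at .###/.#.#/.### | V00=+1→####/##.#/.###*; V10=+1→.###/##.#/####
ply 4: ####/##.#/.### is terminal -1 (H); from .##./.#../.#.. depth 7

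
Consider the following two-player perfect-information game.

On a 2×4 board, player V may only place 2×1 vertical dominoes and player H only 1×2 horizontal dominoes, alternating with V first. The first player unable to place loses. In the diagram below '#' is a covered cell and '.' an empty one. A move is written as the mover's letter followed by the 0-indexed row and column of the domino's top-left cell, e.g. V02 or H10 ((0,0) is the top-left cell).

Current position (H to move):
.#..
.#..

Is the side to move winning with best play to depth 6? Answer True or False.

[.#../.#..] H move#1: H02:+1/.###/.#..*, H12:+1/.#../.###
[.###/.#..] V move#2: V00:-1/####/##..*
[####/##..] H move#3: H12:+1/####/####*
[####/####] end (terminal -1, V#4); searched .#../.#.. to 6

H winning at [.#../.#..]: True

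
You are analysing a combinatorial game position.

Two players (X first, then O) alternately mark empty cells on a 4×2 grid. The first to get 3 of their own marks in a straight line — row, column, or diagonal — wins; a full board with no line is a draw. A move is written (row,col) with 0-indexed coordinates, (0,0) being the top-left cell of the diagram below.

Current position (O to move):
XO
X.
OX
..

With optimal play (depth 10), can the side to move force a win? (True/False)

[XO/X./OX/..] O move#1: (1,1):+0/XO/XO/OX/..*, (3,0):+0/XO/X./OX/O., (3,1):+0/XO/X./OX/.O
[XO/XO/OX/..] X move#2: (3,0):+0/XO/XO/OX/X.*, (3,1):+0/XO/XO/OX/.X
[XO/XO/OX/X.] O move#3: (3,1):+0/XO/XO/OX/XO*
[XO/XO/OX/XO] end (terminal +0, X#4); searched XO/X./OX/.. to 10

O winning at [XO/X./OX/..]: False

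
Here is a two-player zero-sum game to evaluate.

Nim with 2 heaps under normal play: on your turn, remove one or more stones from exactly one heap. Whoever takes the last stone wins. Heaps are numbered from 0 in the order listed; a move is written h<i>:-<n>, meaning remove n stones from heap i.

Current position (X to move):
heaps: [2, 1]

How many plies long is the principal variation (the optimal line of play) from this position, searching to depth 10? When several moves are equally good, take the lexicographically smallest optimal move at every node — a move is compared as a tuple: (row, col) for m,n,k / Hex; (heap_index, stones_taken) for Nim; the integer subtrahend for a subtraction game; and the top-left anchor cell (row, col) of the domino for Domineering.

PV length from [(2,1)]: 3 plies

ply 1, X at (2,1) | h0:-1=+1→(1,1)*; h0:-2=-1→(0,1); h1:-1=-1→(2,0)
ply 2, O at (1,1) | h0:-1=-1→(0,1)*; h1:-1=-1→(1,0)
ply 3, X at (0,1) | h1:-1=+1→(0,0)*
ply 4: (0,0) is terminal -1 (O); from (2,1) depth 10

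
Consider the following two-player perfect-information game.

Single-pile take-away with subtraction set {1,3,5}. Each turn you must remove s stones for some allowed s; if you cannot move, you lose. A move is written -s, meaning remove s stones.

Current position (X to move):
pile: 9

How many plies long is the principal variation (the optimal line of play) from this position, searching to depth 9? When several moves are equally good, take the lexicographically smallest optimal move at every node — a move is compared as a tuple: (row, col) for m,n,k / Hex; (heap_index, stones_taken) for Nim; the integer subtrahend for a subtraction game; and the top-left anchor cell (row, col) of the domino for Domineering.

PV length from [9]: 9 plies

ply 1, X at 9 | -1=+1→8*; -3=+1→6; -5=+1→4
ply 2, O at 8 | -1=-1→7*; -3=-1→5; -5=-1→3
ply 3, X at 7 | -1=+1→6*; -3=+1→4; -5=+1→2
ply 4, O at 6 | -1=-1→5*; -3=-1→3; -5=-1→1
ply 5, X at 5 | -1=+1→4*; -3=+1→2; -5=+1→0
ply 6, O at 4 | -1=-1→3*; -3=-1→1
ply 7, X at 3 | -1=+1→2*; -3=+1→0
ply 8, O at 2 | -1=-1→1*
ply 9, X at 1 | -1=+1→0*
ply 10: 0 is terminal -1 (O); from 9 depth 9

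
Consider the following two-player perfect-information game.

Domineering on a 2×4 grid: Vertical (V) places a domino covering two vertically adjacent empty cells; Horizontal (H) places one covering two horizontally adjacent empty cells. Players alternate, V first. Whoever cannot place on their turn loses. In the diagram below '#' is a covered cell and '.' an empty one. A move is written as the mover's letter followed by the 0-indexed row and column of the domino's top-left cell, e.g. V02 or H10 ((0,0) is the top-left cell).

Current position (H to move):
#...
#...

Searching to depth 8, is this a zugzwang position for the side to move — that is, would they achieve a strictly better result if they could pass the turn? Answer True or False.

[#.../#...] H move#1: H01:+1/###./#...*, H02:+1/#.##/#..., H11:+1/#.../###., H12:+1/#.../#.##
[###./#...] V move#2: V03:-1/####/#..#*
[####/#..#] H move#3: H11:+1/####/####*
[####/####] end (terminal -1, V#4); searched #.../#... to 8
pass branch (V moves first from the same position):
  | [#.../#...] V move#1: V01:-1/##../##.., V02:+1/#.#./#.#.*, V03:-1/#..#/#..#
  | [#.#./#.#.] end (terminal -1, H#2); searched #.../#... to 8
H moving scores +1; H passing scores -1

zugzwang(#.../#..., H) = False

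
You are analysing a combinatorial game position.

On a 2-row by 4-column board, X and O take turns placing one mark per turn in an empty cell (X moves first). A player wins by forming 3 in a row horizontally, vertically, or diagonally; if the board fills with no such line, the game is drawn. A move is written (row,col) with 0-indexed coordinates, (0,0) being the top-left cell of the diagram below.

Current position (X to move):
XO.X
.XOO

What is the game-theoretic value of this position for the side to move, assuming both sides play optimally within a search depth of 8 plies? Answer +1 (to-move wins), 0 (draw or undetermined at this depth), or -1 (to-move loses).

p1 X@[XO.X/.XOO]: (0,2)[XOXX/.XOO]+0* (1,0)[XO.X/XXOO]+0
p2 O@[XOXX/.XOO]: (1,0)[XOXX/OXOO]+0*
p3 X@[XOXX/OXOO] terminal +0; root [XO.X/.XOO] d8

value(XO.X/.XOO, X) = 0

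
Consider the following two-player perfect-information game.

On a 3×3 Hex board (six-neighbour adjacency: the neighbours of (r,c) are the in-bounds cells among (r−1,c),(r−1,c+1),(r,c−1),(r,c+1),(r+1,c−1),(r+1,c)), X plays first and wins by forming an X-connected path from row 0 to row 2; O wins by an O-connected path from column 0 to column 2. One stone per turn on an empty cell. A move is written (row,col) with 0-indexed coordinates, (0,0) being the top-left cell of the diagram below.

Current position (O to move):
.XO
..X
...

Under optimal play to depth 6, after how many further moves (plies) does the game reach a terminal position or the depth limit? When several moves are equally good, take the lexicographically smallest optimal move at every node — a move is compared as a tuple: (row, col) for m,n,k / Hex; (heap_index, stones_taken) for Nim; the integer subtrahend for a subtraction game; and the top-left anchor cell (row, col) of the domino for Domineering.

ply 1, O at .XO/..X/... | (0,0)=-1→OXO/..X/...; (1,0)=-1→.XO/O.X/...; (1,1)=+1→.XO/.OX/...*; (2,0)=-1→.XO/..X/O..; (2,1)=-1→.XO/..X/.O.; (2,2)=-1→.XO/..X/..O
ply 2, X at .XO/.OX/... | (0,0)=-1→XXO/.OX/...*; (1,0)=-1→.XO/XOX/...; (2,0)=-1→.XO/.OX/X..; (2,1)=-1→.XO/.OX/.X.; (2,2)=-1→.XO/.OX/..X
ply 3, O at XXO/.OX/... | (1,0)=+1→XXO/OOX/...*; (2,0)=+1→XXO/.OX/O..; (2,1)=+1→XXO/.OX/.O.; (2,2)=+1→XXO/.OX/..O
ply 4: XXO/OOX/... is terminal -1 (X); from .XO/..X/... depth 6

PV length from [.XO/..X/...]: 3 plies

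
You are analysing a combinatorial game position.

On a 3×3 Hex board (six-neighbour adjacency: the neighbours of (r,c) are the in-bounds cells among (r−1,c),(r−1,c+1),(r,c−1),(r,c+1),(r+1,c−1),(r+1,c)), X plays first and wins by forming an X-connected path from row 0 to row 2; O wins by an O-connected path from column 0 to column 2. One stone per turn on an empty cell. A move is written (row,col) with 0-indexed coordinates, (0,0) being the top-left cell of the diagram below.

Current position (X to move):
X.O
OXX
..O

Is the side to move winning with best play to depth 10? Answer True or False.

ply 1, X at X.O/OXX/..O | (0,1)=+1→XXO/OXX/..O*; (2,0)=-1→X.O/OXX/X.O; (2,1)=-1→X.O/OXX/.XO
ply 2, O at XXO/OXX/..O | (2,0)=-1→XXO/OXX/O.O*; (2,1)=-1→XXO/OXX/.OO
ply 3, X at XXO/OXX/O.O | (2,1)=+1→XXO/OXX/OXO*
ply 4: XXO/OXX/OXO is terminal -1 (O); from X.O/OXX/..O depth 10

X winning at [X.O/OXX/..O]: True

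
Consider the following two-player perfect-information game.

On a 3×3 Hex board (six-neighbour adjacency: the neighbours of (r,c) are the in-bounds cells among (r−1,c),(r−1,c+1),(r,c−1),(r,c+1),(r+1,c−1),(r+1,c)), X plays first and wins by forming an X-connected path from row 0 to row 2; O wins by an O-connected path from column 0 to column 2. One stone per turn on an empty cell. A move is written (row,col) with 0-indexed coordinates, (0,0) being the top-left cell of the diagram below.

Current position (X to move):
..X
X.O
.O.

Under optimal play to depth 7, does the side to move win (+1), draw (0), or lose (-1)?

value(..X/X.O/.O., X) = +1

p1 X@[..X/X.O/.O.]: (0,0)[X.X/X.O/.O.]-1 (0,1)[.XX/X.O/.O.]-1 (1,1)[..X/XXO/.O.]-1 (2,0)[..X/X.O/XO.]+1* (2,2)[..X/X.O/.OX]-1
p2 O@[..X/X.O/XO.]: (0,0)[O.X/X.O/XO.]-1* (0,1)[.OX/X.O/XO.]-1 (1,1)[..X/XOO/XO.]-1 (2,2)[..X/X.O/XOO]-1
p3 X@[O.X/X.O/XO.]: (0,1)[OXX/X.O/XO.]+1* (1,1)[O.X/XXO/XO.]+1 (2,2)[O.X/X.O/XOX]+1
p4 O@[OXX/X.O/XO.] terminal -1; root [..X/X.O/.O.] d7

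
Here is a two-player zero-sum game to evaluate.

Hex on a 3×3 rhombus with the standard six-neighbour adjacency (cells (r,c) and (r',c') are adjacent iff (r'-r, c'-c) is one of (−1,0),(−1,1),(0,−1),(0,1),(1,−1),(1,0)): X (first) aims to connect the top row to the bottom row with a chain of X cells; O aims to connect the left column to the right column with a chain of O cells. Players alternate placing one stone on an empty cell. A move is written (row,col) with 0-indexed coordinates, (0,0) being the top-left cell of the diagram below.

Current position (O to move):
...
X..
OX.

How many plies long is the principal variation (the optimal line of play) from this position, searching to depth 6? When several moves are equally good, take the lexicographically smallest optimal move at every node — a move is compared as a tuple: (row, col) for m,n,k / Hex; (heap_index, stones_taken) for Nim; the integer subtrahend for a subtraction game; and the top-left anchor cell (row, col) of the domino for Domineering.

[.../X../OX.] O move#1: (0,0):-1/O../X../OX., (0,1):-1/.O./X../OX., (0,2):-1/..O/X../OX., (1,1):+1/.../XO./OX.*, (1,2):-1/.../X.O/OX., (2,2):-1/.../X../OXO
[.../XO./OX.] X move#2: (0,0):-1/X../XO./OX.*, (0,1):-1/.X./XO./OX., (0,2):-1/..X/XO./OX., (1,2):-1/.../XOX/OX., (2,2):-1/.../XO./OXX
[X../XO./OX.] O move#3: (0,1):+1/XO./XO./OX.*, (0,2):+1/X.O/XO./OX., (1,2):+1/X../XOO/OX., (2,2):+1/X../XO./OXO
[XO./XO./OX.] X move#4: (0,2):-1/XOX/XO./OX.*, (1,2):-1/XO./XOX/OX., (2,2):-1/XO./XO./OXX
[XOX/XO./OX.] O move#5: (1,2):+1/XOX/XOO/OX.*, (2,2):-1/XOX/XO./OXO
[XOX/XOO/OX.] end (terminal -1, X#6); searched .../X../OX. to 6

PV length from [.../X../OX.]: 5 plies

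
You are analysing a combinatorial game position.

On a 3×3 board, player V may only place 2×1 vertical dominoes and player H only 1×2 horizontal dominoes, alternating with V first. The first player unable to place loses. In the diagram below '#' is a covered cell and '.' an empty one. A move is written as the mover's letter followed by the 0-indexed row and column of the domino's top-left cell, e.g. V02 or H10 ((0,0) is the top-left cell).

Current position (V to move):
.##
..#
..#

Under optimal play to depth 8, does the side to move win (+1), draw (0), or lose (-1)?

value(.##/..#/..#, V) = +1

[.##/..#/..#] V move#1: V00:-1/###/#.#/..#, V10:+1/.##/#.#/#.#*, V11:+1/.##/.##/.##
[.##/#.#/#.#] end (terminal -1, H#2); searched .##/..#/..# to 8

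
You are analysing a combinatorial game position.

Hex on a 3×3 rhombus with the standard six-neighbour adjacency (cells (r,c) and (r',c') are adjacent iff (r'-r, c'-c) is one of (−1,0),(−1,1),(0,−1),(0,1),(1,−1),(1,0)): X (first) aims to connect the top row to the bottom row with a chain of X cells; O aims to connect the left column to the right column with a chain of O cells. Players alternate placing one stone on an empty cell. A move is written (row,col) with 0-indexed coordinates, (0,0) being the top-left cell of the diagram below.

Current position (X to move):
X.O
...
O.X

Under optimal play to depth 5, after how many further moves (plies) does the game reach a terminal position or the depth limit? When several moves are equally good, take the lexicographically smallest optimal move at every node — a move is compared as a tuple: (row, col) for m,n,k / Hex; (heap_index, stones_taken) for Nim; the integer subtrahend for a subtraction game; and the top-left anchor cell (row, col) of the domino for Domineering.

ply 1, X at X.O/.../O.X | (0,1)=-1→XXO/.../O.X; (1,0)=-1→X.O/X../O.X; (1,1)=+1→X.O/.X./O.X*; (1,2)=-1→X.O/..X/O.X; (2,1)=-1→X.O/.../OXX
ply 2, O at X.O/.X./O.X | (0,1)=-1→XOO/.X./O.X*; (1,0)=-1→X.O/OX./O.X; (1,2)=-1→X.O/.XO/O.X; (2,1)=-1→X.O/.X./OOX
ply 3, X at XOO/.X./O.X | (1,0)=+1→XOO/XX./O.X*; (1,2)=-1→XOO/.XX/O.X; (2,1)=-1→XOO/.X./OXX
ply 4, O at XOO/XX./O.X | (1,2)=-1→XOO/XXO/O.X*; (2,1)=-1→XOO/XX./OOX
ply 5, X at XOO/XXO/O.X | (2,1)=+1→XOO/XXO/OXX*
ply 6: XOO/XXO/OXX is terminal -1 (O); from X.O/.../O.X depth 5

PV length from [X.O/.../O.X]: 5 plies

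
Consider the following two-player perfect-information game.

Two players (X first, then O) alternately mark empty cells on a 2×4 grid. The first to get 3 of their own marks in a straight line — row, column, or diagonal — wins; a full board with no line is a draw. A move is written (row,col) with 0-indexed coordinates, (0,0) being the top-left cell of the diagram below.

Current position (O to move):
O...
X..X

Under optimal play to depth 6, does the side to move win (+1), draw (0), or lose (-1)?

value(O.../X..X, O) = 0

[O.../X..X] O move#1: (0,1):+0/OO../X..X*, (0,2):+0/O.O./X..X, (0,3):+0/O..O/X..X, (1,1):+0/O.../XO.X, (1,2):+0/O.../X.OX
[OO../X..X] X move#2: (0,2):+0/OOX./X..X*, (0,3):-1/OO.X/X..X, (1,1):-1/OO../XX.X, (1,2):-1/OO../X.XX
[OOX./X..X] O move#3: (0,3):+0/OOXO/X..X*, (1,1):+0/OOX./XO.X, (1,2):+0/OOX./X.OX
[OOXO/X..X] X move#4: (1,1):+0/OOXO/XX.X*, (1,2):+0/OOXO/X.XX
[OOXO/XX.X] O move#5: (1,2):+0/OOXO/XXOX*
[OOXO/XXOX] end (terminal +0, X#6); searched O.../X..X to 6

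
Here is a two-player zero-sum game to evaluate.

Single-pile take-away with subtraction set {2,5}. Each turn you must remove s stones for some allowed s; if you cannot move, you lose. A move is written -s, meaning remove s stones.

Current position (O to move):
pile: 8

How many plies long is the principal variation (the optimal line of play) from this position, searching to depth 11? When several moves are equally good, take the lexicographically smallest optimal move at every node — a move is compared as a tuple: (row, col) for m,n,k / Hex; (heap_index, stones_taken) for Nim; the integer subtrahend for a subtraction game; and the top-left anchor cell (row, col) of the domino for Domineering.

PV length from [8]: 4 plies

p1 O@[8]: -2[6]-1* -5[3]-1
p2 X@[6]: -2[4]+1* -5[1]+1
p3 O@[4]: -2[2]-1*
p4 X@[2]: -2[0]+1*
p5 O@[0] terminal -1; root [8] d11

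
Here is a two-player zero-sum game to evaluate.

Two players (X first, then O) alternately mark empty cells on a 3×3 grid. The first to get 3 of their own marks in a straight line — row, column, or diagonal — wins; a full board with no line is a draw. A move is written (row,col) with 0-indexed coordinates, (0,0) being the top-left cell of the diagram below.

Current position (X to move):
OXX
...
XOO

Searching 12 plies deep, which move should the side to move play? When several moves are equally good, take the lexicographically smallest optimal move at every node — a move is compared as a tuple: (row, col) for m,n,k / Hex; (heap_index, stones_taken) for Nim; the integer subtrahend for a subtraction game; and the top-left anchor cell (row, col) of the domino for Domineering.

p1 X@[OXX/.../XOO]: (1,0)[OXX/X../XOO]-1 (1,1)[OXX/.X./XOO]+1* (1,2)[OXX/..X/XOO]-1
p2 O@[OXX/.X./XOO] terminal -1; root [OXX/.../XOO] d12

X's best at [OXX/.../XOO]: (1,1)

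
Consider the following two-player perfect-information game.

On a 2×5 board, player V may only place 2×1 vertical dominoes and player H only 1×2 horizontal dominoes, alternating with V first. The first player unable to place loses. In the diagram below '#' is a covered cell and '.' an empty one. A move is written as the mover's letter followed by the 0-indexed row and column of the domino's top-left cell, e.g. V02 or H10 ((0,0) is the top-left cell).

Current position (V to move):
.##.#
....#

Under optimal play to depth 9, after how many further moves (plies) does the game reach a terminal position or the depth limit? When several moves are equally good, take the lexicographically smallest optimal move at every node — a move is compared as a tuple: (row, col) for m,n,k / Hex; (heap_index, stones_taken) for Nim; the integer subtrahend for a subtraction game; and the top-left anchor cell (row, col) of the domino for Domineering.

PV length from [.##.#/....#]: 2 plies

p1 V@[.##.#/....#]: V00[###.#/#...#]-1* V03[.####/...##]-1
p2 H@[###.#/#...#]: H11[###.#/###.#]-1 H12[###.#/#.###]+1*
p3 V@[###.#/#.###] terminal -1; root [.##.#/....#] d9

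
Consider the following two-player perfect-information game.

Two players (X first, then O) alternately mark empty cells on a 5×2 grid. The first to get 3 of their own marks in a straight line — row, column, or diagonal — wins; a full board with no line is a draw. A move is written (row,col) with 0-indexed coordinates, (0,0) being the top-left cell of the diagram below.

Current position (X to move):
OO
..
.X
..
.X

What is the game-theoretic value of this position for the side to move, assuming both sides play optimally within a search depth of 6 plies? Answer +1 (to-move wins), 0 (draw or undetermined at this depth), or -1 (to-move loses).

value(OO/../.X/../.X, X) = +1

p1 X@[OO/../.X/../.X]: (1,0)[OO/X./.X/../.X]+0 (1,1)[OO/.X/.X/../.X]+0 (2,0)[OO/../XX/../.X]+1* (3,0)[OO/../.X/X./.X]+1 (3,1)[OO/../.X/.X/.X]+1 (4,0)[OO/../.X/../XX]+0
p2 O@[OO/../XX/../.X]: (1,0)[OO/O./XX/../.X]-1* (1,1)[OO/.O/XX/../.X]-1 (3,0)[OO/../XX/O./.X]-1 (3,1)[OO/../XX/.O/.X]-1 (4,0)[OO/../XX/../OX]-1
p3 X@[OO/O./XX/../.X]: (1,1)[OO/OX/XX/../.X]+0 (3,0)[OO/O./XX/X./.X]+1* (3,1)[OO/O./XX/.X/.X]+1 (4,0)[OO/O./XX/../XX]+1
p4 O@[OO/O./XX/X./.X]: (1,1)[OO/OO/XX/X./.X]-1* (3,1)[OO/O./XX/XO/.X]-1 (4,0)[OO/O./XX/X./OX]-1
p5 X@[OO/OO/XX/X./.X]: (3,1)[OO/OO/XX/XX/.X]+1* (4,0)[OO/OO/XX/X./XX]+1
p6 O@[OO/OO/XX/XX/.X] terminal -1; root [OO/../.X/../.X] d6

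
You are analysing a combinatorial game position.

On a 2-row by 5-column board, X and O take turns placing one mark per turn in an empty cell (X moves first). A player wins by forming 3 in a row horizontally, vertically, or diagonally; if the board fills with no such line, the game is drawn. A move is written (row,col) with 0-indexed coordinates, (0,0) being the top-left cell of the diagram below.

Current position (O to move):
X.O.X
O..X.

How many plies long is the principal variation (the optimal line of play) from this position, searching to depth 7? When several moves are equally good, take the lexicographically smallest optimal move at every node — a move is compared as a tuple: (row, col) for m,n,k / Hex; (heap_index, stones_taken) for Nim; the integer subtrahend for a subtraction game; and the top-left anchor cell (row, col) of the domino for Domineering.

ply 1, O at X.O.X/O..X. | (0,1)=+0→XOO.X/O..X.*; (0,3)=+0→X.OOX/O..X.; (1,1)=+0→X.O.X/OO.X.; (1,2)=+0→X.O.X/O.OX.; (1,4)=+0→X.O.X/O..XO
ply 2, X at XOO.X/O..X. | (0,3)=+0→XOOXX/O..X.*; (1,1)=-1→XOO.X/OX.X.; (1,2)=-1→XOO.X/O.XX.; (1,4)=-1→XOO.X/O..XX
ply 3, O at XOOXX/O..X. | (1,1)=+0→XOOXX/OO.X.*; (1,2)=+0→XOOXX/O.OX.; (1,4)=+0→XOOXX/O..XO
ply 4, X at XOOXX/OO.X. | (1,2)=+0→XOOXX/OOXX.*; (1,4)=-1→XOOXX/OO.XX
ply 5, O at XOOXX/OOXX. | (1,4)=+0→XOOXX/OOXXO*
ply 6: XOOXX/OOXXO is terminal +0 (X); from X.O.X/O..X. depth 7

PV length from [X.O.X/O..X.]: 5 plies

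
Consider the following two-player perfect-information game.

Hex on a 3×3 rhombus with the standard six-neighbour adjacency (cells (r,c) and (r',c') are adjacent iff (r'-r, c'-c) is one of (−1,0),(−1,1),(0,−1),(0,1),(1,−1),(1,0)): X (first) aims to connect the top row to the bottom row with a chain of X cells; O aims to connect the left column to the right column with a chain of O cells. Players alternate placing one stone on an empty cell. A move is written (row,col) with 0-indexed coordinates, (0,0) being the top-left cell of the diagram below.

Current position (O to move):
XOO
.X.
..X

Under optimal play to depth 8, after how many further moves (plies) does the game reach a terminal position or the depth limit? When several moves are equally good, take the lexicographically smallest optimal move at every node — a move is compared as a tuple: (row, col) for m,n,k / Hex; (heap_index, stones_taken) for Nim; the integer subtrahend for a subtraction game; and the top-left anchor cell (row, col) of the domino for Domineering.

PV length from [XOO/.X./..X]: 1 ply

[XOO/.X./..X] O move#1: (1,0):+1/XOO/OX./..X*, (1,2):-1/XOO/.XO/..X, (2,0):-1/XOO/.X./O.X, (2,1):-1/XOO/.X./.OX
[XOO/OX./..X] end (terminal -1, X#2); searched XOO/.X./..X to 8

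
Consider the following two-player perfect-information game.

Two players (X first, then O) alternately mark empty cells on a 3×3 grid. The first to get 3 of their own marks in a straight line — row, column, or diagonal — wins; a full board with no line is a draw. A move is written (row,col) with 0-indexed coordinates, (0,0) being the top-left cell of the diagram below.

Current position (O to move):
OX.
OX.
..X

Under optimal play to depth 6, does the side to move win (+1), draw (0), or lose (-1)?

value(OX./OX./..X, O) = +1

ply 1, O at OX./OX./..X | (0,2)=-1→OXO/OX./..X; (1,2)=-1→OX./OXO/..X; (2,0)=+1→OX./OX./O.X*; (2,1)=+0→OX./OX./.OX
ply 2: OX./OX./O.X is terminal -1 (X); from OX./OX./..X depth 6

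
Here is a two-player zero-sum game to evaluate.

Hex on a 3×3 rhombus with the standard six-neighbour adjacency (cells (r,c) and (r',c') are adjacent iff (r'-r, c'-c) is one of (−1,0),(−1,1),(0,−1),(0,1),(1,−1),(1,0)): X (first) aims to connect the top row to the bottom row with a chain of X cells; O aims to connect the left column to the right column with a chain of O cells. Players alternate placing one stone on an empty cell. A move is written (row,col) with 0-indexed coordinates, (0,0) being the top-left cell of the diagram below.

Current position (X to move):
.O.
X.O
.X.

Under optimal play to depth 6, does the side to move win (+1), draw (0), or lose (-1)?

value(.O./X.O/.X., X) = +1

ply 1, X at .O./X.O/.X. | (0,0)=+1→XO./X.O/.X.*; (0,2)=-1→.OX/X.O/.X.; (1,1)=+1→.O./XXO/.X.; (2,0)=-1→.O./X.O/XX.; (2,2)=-1→.O./X.O/.XX
ply 2, O at XO./X.O/.X. | (0,2)=-1→XOO/X.O/.X.*; (1,1)=-1→XO./XOO/.X.; (2,0)=-1→XO./X.O/OX.; (2,2)=-1→XO./X.O/.XO
ply 3, X at XOO/X.O/.X. | (1,1)=+1→XOO/XXO/.X.*; (2,0)=+1→XOO/X.O/XX.; (2,2)=+1→XOO/X.O/.XX
ply 4: XOO/XXO/.X. is terminal -1 (O); from .O./X.O/.X. depth 6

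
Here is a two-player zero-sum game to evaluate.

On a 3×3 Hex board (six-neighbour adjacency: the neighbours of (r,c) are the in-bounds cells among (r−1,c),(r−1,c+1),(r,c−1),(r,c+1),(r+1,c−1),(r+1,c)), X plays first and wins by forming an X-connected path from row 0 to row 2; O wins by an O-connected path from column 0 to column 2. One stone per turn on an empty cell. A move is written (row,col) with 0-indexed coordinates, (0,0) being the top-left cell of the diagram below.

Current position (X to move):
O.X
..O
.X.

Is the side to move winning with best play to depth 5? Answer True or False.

X winning at [O.X/..O/.X.]: True

ply 1, X at O.X/..O/.X. | (0,1)=-1→OXX/..O/.X.; (1,0)=-1→O.X/X.O/.X.; (1,1)=+1→O.X/.XO/.X.*; (2,0)=-1→O.X/..O/XX.; (2,2)=-1→O.X/..O/.XX
ply 2: O.X/.XO/.X. is terminal -1 (O); from O.X/..O/.X. depth 5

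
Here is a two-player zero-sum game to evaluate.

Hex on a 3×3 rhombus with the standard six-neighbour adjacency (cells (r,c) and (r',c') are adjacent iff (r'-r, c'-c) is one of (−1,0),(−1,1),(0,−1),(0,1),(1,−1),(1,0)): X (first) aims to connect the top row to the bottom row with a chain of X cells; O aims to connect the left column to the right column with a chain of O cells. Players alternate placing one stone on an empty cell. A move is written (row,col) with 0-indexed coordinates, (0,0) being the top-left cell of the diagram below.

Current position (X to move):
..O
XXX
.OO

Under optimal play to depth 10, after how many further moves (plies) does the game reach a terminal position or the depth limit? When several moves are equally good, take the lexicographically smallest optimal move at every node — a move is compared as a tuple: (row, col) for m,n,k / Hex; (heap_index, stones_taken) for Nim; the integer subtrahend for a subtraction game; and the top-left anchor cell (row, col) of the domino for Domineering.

PV length from [..O/XXX/.OO]: 3 plies

p1 X@[..O/XXX/.OO]: (0,0)[X.O/XXX/.OO]-1 (0,1)[.XO/XXX/.OO]-1 (2,0)[..O/XXX/XOO]+1*
p2 O@[..O/XXX/XOO]: (0,0)[O.O/XXX/XOO]-1* (0,1)[.OO/XXX/XOO]-1
p3 X@[O.O/XXX/XOO]: (0,1)[OXO/XXX/XOO]+1*
p4 O@[OXO/XXX/XOO] terminal -1; root [..O/XXX/.OO] d10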